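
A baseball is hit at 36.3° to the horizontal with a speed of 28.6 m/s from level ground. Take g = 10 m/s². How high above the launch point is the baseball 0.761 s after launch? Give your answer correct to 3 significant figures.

9.99 m

v_y0 = 28.6 sin 36.3° = 16.93 m/s.
y(t) = v_y0 t − ½ g t² = 16.93×0.761 − 5.000×0.761² = 9.99 m.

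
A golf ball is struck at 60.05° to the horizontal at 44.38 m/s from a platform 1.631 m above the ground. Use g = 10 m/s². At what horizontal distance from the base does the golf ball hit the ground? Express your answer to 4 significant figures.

Components: v_x = 44.38 cos 60.05° = 22.156 m/s, v_y = 44.38 sin 60.05° = 38.454 m/s.
Vertical: 0 = 1.631 + 38.454 t − ½(10) t² ⇒ 5.000 t² − 38.454 t − 1.631 = 0.
t = [38.454 + √(1478.7 + 32.620)] / 10.00 = 7.7330 s.
Horizontal: R = v_x · t = 22.156 × 7.7330 = 171.3 m.

171.3 m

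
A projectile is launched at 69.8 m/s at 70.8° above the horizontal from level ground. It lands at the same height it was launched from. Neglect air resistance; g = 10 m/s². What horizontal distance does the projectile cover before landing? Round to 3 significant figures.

For level ground, R = v₀² sin(2θ) / g.
sin(2 × 70.8°) = sin 141.6° = 0.6211.
R = (69.8)² × 0.6211 / 10 = 303 m.

303 m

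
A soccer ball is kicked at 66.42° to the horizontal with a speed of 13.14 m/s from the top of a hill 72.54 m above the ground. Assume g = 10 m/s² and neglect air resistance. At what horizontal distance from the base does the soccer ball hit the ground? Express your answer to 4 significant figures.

27.33 m

Components: v_x = 13.14 cos 66.42° = 5.2564 m/s, v_y = 13.14 sin 66.42° = 12.043 m/s.
Vertical: 0 = 72.54 + 12.043 t − ½(10) t² ⇒ 5.000 t² − 12.043 t − 72.54 = 0.
t = [12.043 + √(145.03 + 1450.8)] / 10.00 = 5.1991 s.
Horizontal: R = v_x · t = 5.2564 × 5.1991 = 27.33 m.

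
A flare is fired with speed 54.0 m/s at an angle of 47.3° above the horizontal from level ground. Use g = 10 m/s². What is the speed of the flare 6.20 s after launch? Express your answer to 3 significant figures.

42.9 m/s

v_x = 54.0 cos 47.3° = 36.62 m/s (constant).
v_y(t) = 54.0 sin 47.3° − g t = 39.69 − 10 × 6.20 = -22.31 m/s.
Speed = √(v_x² + v_y²) = √(1341 + 497.7) = 42.9 m/s.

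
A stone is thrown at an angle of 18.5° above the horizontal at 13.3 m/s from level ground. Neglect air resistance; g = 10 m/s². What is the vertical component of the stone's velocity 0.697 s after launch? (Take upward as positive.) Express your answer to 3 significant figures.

Initial vertical component: v_y0 = 13.3 sin 18.5° = 4.220 m/s.
v_y(t) = v_y0 − g t = 4.220 − 10 × 0.697 = -2.75 m/s.

-2.75 m/s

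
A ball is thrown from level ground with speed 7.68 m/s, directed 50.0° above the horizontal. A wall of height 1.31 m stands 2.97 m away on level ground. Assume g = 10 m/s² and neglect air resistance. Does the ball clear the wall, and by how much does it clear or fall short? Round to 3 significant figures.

Yes — it clears the wall by 0.420 m.

v_x = 7.68 cos 50.0° = 4.937 m/s; v_y0 = 7.68 sin 50.0° = 5.883 m/s.
Time to reach the wall: t = 2.97 / 4.937 = 0.6016 s.
Height at that point: y = 5.883×0.6016 − 5.000×0.6016² = 1.730 m.
That is 1.730 − 1.31 = 0.420 m above the top of the wall, so the ball clears it.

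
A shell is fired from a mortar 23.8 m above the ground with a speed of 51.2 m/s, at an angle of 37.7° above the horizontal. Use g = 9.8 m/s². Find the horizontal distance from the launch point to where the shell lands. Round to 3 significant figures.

287 m

Components: v_x = 51.2 cos 37.7° = 40.51 m/s, v_y = 51.2 sin 37.7° = 31.31 m/s.
Vertical: 0 = 23.8 + 31.31 t − ½(9.8) t² ⇒ 4.900 t² − 31.31 t − 23.8 = 0.
t = [31.31 + √(980.3 + 466.5)] / 9.800 = 7.076 s.
Horizontal: R = v_x · t = 40.51 × 7.076 = 287 m.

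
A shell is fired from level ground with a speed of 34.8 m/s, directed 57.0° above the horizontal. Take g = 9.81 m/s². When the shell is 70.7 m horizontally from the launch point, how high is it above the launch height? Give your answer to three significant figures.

40.6 m

v_x = 34.8 cos 57.0° = 18.95 m/s, v_y0 = 34.8 sin 57.0° = 29.19 m/s.
Time to reach x = 70.7 m: t = x / v_x = 70.7 / 18.95 = 3.731 s.
y = v_y0 t − ½ g t² = 29.19×3.731 − 4.905×3.731² = 40.6 m.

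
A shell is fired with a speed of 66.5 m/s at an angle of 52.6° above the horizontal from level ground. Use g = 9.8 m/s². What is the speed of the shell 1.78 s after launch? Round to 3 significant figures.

53.7 m/s

v_x = 66.5 cos 52.6° = 40.39 m/s (constant).
v_y(t) = 66.5 sin 52.6° − g t = 52.83 − 9.8 × 1.78 = 35.39 m/s.
Speed = √(v_x² + v_y²) = √(1631 + 1252) = 53.7 m/s.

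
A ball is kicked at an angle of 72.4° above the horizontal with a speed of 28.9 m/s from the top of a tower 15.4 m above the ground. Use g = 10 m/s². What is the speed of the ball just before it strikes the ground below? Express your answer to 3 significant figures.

33.8 m/s

v_x = 28.9 cos 72.4° = 8.738 m/s is unchanged throughout.
For the vertical component, v_y² = v_y0² + 2 g h = (27.55)² + 2×10×15.4 = 1067, so |v_y| = 32.66 m/s.
Impact speed = √(v_x² + v_y²) = √(76.35 + 1067) = 33.8 m/s.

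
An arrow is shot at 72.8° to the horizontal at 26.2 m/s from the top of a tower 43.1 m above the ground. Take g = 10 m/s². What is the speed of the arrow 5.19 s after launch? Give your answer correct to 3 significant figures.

28.0 m/s

v_x = 26.2 cos 72.8° = 7.748 m/s (constant).
v_y(t) = 26.2 sin 72.8° − g t = 25.03 − 10 × 5.19 = -26.87 m/s.
Speed = √(v_x² + v_y²) = √(60.03 + 722.0) = 28.0 m/s.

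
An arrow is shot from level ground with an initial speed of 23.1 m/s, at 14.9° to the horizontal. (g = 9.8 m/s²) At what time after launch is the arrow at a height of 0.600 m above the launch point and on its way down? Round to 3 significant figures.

1.10 s

v_y0 = 23.1 sin 14.9° = 5.940 m/s.
Set y = v_y0 t − ½ g t² = 0.600: 4.900 t² − 5.940 t + 0.600 = 0.
t = [5.940 ± √(35.28 − 11.76)] / 9.8 = (5.940 ± 4.850) / 9.8, giving t = 0.111 s or t = 1.10 s.
On the way down corresponds to the larger root: t = 1.10 s.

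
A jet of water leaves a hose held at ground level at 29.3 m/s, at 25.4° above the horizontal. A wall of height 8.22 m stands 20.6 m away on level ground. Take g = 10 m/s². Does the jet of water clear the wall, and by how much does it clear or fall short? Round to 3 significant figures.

No — it falls 1.47 m short of clearing the wall.

v_x = 29.3 cos 25.4° = 26.47 m/s; v_y0 = 29.3 sin 25.4° = 12.57 m/s.
Time to reach the wall: t = 20.6 / 26.47 = 0.7782 s.
Height at that point: y = 12.57×0.7782 − 5.000×0.7782² = 6.754 m.
That is 8.22 − 6.754 = 1.47 m below the top of the wall, so the jet of water does not clear it.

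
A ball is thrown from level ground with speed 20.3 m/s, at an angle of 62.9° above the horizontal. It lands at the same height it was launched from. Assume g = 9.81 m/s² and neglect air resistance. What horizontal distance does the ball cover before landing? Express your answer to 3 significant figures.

For level ground, R = v₀² sin(2θ) / g.
sin(2 × 62.9°) = sin 125.8° = 0.8111.
R = (20.3)² × 0.8111 / 9.81 = 34.1 m.

34.1 m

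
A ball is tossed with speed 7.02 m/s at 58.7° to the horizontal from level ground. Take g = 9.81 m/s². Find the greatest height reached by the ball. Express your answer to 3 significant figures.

Vertical component of launch velocity: v_y = 7.02 sin 58.7° = 5.998 m/s.
At the highest point the vertical velocity is zero, so v_y² = 2 g h_max.
h_max = (5.998)² / (2 × 9.81) = 35.98 / 19.62 = 1.83 m.

1.83 m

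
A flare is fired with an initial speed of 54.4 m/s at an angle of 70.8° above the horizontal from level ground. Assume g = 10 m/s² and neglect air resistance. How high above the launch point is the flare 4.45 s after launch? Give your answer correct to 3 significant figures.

130 m

v_y0 = 54.4 sin 70.8° = 51.37 m/s.
y(t) = v_y0 t − ½ g t² = 51.37×4.45 − 5.000×4.45² = 130 m.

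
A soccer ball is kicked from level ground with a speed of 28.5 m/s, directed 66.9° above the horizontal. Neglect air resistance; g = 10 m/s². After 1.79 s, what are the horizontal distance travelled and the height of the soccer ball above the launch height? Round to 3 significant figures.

v_x = 28.5 cos 66.9° = 11.18 m/s; v_y0 = 28.5 sin 66.9° = 26.21 m/s.
x = v_x t = 11.18 × 1.79 = 20.0 m.
y = v_y0 t − ½ g t² = 26.21×1.79 − 5.000×1.79² = 30.9 m.

x = 20.0 m, y = 30.9 m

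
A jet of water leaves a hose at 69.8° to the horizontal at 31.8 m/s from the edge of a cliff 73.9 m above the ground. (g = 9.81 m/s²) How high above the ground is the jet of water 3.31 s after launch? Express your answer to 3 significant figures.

119 m

v_y0 = 31.8 sin 69.8° = 29.84 m/s.
y(t) = 73.9 + v_y0 t − ½ g t² = 73.9 + 29.84×3.31 − ½×9.81×3.31² = 119 m.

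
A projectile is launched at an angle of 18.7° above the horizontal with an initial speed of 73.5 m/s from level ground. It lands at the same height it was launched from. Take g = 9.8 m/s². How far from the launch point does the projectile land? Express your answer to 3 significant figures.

335 m

For level ground, R = v₀² sin(2θ) / g.
sin(2 × 18.7°) = sin 37.40° = 0.6074.
R = (73.5)² × 0.6074 / 9.8 = 335 m.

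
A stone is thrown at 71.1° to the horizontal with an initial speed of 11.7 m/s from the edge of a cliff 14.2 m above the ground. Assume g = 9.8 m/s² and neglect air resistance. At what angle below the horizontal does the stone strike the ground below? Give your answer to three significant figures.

v_x = 11.7 cos 71.1° = 3.790 m/s.
At impact |v_y| = √(v_y0² + 2 g h) = √(11.07² + 2×9.8×14.2) = 20.02 m/s.
Angle below horizontal = arctan(|v_y| / v_x) = arctan(20.02 / 3.790) = 79.3°.

79.3°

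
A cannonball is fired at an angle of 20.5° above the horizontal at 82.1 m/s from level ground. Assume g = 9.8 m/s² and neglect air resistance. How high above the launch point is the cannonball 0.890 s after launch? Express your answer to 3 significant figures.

21.7 m

v_y0 = 82.1 sin 20.5° = 28.75 m/s.
y(t) = v_y0 t − ½ g t² = 28.75×0.890 − 4.900×0.890² = 21.7 m.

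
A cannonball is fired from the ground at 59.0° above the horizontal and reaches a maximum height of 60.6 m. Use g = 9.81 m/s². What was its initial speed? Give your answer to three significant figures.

40.2 m/s

At maximum height v_y = 0, so (v₀ sin θ)² = 2 g H.
v₀ sin 59.0° = √(2 × 9.81 × 60.6) = 34.48 m/s.
v₀ = 34.48 / sin 59.0° = 34.48 / 0.8572 = 40.2 m/s.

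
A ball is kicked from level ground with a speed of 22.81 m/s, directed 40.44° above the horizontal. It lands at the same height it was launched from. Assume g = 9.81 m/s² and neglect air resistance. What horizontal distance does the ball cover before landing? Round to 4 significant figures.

Components: v_x = 22.81 cos 40.44° = 17.360 m/s, v_y = 22.81 sin 40.44° = 14.796 m/s.
Time of flight (same landing height): t = 2 v_y / g = 2 × 14.796 / 9.81 = 3.0165 s.
Range: R = v_x · t = 17.360 × 3.0165 = 52.37 m.

52.37 m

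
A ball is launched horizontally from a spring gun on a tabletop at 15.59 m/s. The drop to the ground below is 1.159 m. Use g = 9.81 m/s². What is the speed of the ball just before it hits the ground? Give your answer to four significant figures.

16.30 m/s

Fall time: t = √(2 × 1.159 / 9.81) = 0.48610 s.
At impact: v_x = 15.59 m/s (unchanged), v_y = g t = 9.81 × 0.48610 = 4.7686 m/s.
Speed = √(v_x² + v_y²) = √(243.05 + 22.740) = 16.30 m/s.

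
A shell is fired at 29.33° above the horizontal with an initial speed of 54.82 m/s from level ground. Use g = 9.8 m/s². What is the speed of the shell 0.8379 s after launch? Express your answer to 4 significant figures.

51.30 m/s

v_x = 54.82 cos 29.33° = 47.793 m/s (constant).
v_y(t) = 54.82 sin 29.33° − g t = 26.853 − 9.8 × 0.8379 = 18.642 m/s.
Speed = √(v_x² + v_y²) = √(2284.2 + 347.52) = 51.30 m/s.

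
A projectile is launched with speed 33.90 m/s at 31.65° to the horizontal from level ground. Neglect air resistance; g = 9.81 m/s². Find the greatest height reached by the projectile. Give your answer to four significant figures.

Vertical component of launch velocity: v_y = 33.90 sin 31.65° = 17.788 m/s.
At the highest point the vertical velocity is zero, so v_y² = 2 g h_max.
h_max = (17.788)² / (2 × 9.81) = 316.41 / 19.62 = 16.13 m.

16.13 m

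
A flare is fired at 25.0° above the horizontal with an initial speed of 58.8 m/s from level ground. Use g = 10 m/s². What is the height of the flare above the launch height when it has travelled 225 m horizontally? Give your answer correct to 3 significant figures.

v_x = 58.8 cos 25.0° = 53.29 m/s, v_y0 = 58.8 sin 25.0° = 24.85 m/s.
Time to reach x = 225 m: t = x / v_x = 225 / 53.29 = 4.222 s.
y = v_y0 t − ½ g t² = 24.85×4.222 − 5.000×4.222² = 15.8 m.

15.8 m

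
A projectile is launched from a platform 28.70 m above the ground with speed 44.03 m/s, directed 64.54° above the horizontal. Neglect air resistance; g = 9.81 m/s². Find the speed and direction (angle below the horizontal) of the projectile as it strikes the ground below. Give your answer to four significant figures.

v_x = 44.03 cos 64.54° = 18.928 m/s (constant).
|v_y| at impact = √((39.754)² + 2×9.81×28.70) = 46.298 m/s.
Speed = √(18.928² + 46.298²) = 50.02 m/s; angle = arctan(46.298/18.928) = 67.76° below horizontal.

50.02 m/s at 67.76° below the horizontal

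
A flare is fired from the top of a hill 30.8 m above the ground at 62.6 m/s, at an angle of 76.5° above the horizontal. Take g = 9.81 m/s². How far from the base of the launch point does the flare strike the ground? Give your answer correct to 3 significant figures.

Components: v_x = 62.6 cos 76.5° = 14.61 m/s, v_y = 62.6 sin 76.5° = 60.87 m/s.
Vertical: 0 = 30.8 + 60.87 t − ½(9.81) t² ⇒ 4.905 t² − 60.87 t − 30.8 = 0.
t = [60.87 + √(3705 + 604.3)] / 9.810 = 12.90 s.
Horizontal: R = v_x · t = 14.61 × 12.90 = 188 m.

188 m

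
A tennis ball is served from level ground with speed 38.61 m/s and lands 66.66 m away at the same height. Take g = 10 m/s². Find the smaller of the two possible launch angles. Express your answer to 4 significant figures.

13.28°

Level-ground range: R = v₀² sin(2θ)/g ⇒ sin 2θ = R g / v₀² = 66.66×10/38.61² = 0.4472.
2θ = arcsin(0.4472) = 26.564° or 180° − 26.564° = 153.436°.
So θ = 13.28° or θ = 76.72°.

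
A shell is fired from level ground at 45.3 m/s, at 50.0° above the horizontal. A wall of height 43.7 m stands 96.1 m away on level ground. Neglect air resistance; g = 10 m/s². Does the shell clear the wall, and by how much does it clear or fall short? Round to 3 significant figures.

v_x = 45.3 cos 50.0° = 29.12 m/s; v_y0 = 45.3 sin 50.0° = 34.70 m/s.
Time to reach the wall: t = 96.1 / 29.12 = 3.300 s.
Height at that point: y = 34.70×3.300 − 5.000×3.300² = 60.06 m.
That is 60.06 − 43.7 = 16.4 m above the top of the wall, so the shell clears it.

Yes — it clears the wall by 16.4 m.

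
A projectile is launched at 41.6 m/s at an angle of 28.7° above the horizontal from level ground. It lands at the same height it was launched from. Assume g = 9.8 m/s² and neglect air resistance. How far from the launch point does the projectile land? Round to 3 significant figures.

Components: v_x = 41.6 cos 28.7° = 36.49 m/s, v_y = 41.6 sin 28.7° = 19.98 m/s.
Time of flight (same landing height): t = 2 v_y / g = 2 × 19.98 / 9.8 = 4.078 s.
Range: R = v_x · t = 36.49 × 4.078 = 149 m.

149 m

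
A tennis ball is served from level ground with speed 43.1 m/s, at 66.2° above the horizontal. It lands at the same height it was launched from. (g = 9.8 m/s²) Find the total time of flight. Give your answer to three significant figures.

8.05 s

Vertical component: v_y = 43.1 sin 66.2° = 39.43 m/s.
For a projectile landing at launch height, time of flight is t = 2 v_y / g = 2 × 39.43 / 9.8 = 8.05 s.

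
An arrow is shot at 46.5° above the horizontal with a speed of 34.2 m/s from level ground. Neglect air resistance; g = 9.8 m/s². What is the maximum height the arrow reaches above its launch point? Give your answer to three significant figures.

31.4 m

Vertical component of launch velocity: v_y = 34.2 sin 46.5° = 24.81 m/s.
At the highest point the vertical velocity is zero, so v_y² = 2 g h_max.
h_max = (24.81)² / (2 × 9.8) = 615.5 / 19.60 = 31.4 m.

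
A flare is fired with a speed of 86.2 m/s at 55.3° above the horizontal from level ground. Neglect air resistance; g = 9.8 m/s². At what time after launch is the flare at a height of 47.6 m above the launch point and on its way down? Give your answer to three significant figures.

v_y0 = 86.2 sin 55.3° = 70.87 m/s.
Set y = v_y0 t − ½ g t² = 47.6: 4.900 t² − 70.87 t + 47.6 = 0.
t = [70.87 ± √(5023 − 933.0)] / 9.8 = (70.87 ± 63.95) / 9.8, giving t = 0.706 s or t = 13.8 s.
On the way down corresponds to the larger root: t = 13.8 s.

13.8 s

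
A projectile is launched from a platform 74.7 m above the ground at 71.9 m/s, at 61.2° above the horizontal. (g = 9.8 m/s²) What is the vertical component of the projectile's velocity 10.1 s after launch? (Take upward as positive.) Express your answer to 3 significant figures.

-36.0 m/s

Initial vertical component: v_y0 = 71.9 sin 61.2° = 63.01 m/s.
v_y(t) = v_y0 − g t = 63.01 − 9.8 × 10.1 = -36.0 m/s.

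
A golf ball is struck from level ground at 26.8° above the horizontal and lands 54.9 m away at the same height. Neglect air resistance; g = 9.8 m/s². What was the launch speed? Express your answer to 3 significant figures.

25.9 m/s

On level ground, R = v₀² sin(2θ) / g, so v₀ = √(R g / sin 2θ).
sin(2 × 26.8°) = 0.8049.
v₀ = √(54.9 × 9.8 / 0.8049) = √668.4 = 25.9 m/s.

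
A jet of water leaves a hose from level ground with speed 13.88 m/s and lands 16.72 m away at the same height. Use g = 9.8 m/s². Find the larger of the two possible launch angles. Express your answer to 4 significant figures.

Level-ground range: R = v₀² sin(2θ)/g ⇒ sin 2θ = R g / v₀² = 16.72×9.8/13.88² = 0.8505.
2θ = arcsin(0.8505) = 58.266° or 180° − 58.266° = 121.734°.
So θ = 29.13° or θ = 60.87°.

60.87°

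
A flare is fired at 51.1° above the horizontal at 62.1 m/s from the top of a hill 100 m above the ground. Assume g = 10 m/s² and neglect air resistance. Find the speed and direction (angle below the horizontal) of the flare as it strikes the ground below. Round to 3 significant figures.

v_x = 62.1 cos 51.1° = 39.00 m/s (constant).
|v_y| at impact = √((48.33)² + 2×10×100) = 65.85 m/s.
Speed = √(39.00² + 65.85²) = 76.5 m/s; angle = arctan(65.85/39.00) = 59.4° below horizontal.

76.5 m/s at 59.4° below the horizontal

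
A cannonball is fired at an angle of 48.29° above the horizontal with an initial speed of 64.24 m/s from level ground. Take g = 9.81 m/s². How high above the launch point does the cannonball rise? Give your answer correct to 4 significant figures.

Vertical component of launch velocity: v_y = 64.24 sin 48.29° = 47.957 m/s.
At the highest point the vertical velocity is zero, so v_y² = 2 g h_max.
h_max = (47.957)² / (2 × 9.81) = 2299.9 / 19.62 = 117.2 m.

117.2 m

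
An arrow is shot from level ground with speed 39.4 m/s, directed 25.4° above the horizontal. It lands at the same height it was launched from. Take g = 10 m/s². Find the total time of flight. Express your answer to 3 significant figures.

3.38 s

Vertical component: v_y = 39.4 sin 25.4° = 16.90 m/s.
For a projectile landing at launch height, time of flight is t = 2 v_y / g = 2 × 16.90 / 10 = 3.38 s.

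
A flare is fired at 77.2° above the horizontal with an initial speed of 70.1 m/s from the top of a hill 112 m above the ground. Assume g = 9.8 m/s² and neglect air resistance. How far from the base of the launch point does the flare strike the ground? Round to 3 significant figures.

240 m

Components: v_x = 70.1 cos 77.2° = 15.53 m/s, v_y = 70.1 sin 77.2° = 68.36 m/s.
Vertical: 0 = 112 + 68.36 t − ½(9.8) t² ⇒ 4.900 t² − 68.36 t − 112 = 0.
t = [68.36 + √(4673 + 2195)] / 9.800 = 15.43 s.
Horizontal: R = v_x · t = 15.53 × 15.43 = 240 m.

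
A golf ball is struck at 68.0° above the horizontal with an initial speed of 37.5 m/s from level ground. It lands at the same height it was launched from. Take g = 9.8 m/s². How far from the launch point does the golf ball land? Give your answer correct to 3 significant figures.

Components: v_x = 37.5 cos 68.0° = 14.05 m/s, v_y = 37.5 sin 68.0° = 34.77 m/s.
Time of flight (same landing height): t = 2 v_y / g = 2 × 34.77 / 9.8 = 7.096 s.
Range: R = v_x · t = 14.05 × 7.096 = 99.7 m.

99.7 m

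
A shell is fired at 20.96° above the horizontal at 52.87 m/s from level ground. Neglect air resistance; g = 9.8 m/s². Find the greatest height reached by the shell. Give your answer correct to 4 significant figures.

18.25 m

Vertical component of launch velocity: v_y = 52.87 sin 20.96° = 18.912 m/s.
At the highest point the vertical velocity is zero, so v_y² = 2 g h_max.
h_max = (18.912)² / (2 × 9.8) = 357.66 / 19.60 = 18.25 m.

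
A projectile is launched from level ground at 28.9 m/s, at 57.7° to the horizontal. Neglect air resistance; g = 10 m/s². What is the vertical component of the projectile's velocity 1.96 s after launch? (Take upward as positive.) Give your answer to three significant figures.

4.83 m/s

Initial vertical component: v_y0 = 28.9 sin 57.7° = 24.43 m/s.
v_y(t) = v_y0 − g t = 24.43 − 10 × 1.96 = 4.83 m/s.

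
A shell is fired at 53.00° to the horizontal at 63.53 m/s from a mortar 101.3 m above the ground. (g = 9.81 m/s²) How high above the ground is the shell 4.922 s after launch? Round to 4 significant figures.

232.2 m

v_y0 = 63.53 sin 53.00° = 50.737 m/s.
y(t) = 101.3 + v_y0 t − ½ g t² = 101.3 + 50.737×4.922 − ½×9.81×4.922² = 232.2 m.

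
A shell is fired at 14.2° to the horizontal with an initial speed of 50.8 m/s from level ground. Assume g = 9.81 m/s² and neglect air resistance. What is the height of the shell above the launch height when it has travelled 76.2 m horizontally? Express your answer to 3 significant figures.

7.54 m

v_x = 50.8 cos 14.2° = 49.25 m/s, v_y0 = 50.8 sin 14.2° = 12.46 m/s.
Time to reach x = 76.2 m: t = x / v_x = 76.2 / 49.25 = 1.547 s.
y = v_y0 t − ½ g t² = 12.46×1.547 − 4.905×1.547² = 7.54 m.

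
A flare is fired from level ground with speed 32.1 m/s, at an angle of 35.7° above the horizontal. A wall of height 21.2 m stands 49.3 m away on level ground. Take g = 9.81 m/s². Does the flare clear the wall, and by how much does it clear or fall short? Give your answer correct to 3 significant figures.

v_x = 32.1 cos 35.7° = 26.07 m/s; v_y0 = 32.1 sin 35.7° = 18.73 m/s.
Time to reach the wall: t = 49.3 / 26.07 = 1.891 s.
Height at that point: y = 18.73×1.891 − 4.905×1.891² = 17.88 m.
That is 21.2 − 17.88 = 3.32 m below the top of the wall, so the flare does not clear it.

No — it falls 3.32 m short of clearing the wall.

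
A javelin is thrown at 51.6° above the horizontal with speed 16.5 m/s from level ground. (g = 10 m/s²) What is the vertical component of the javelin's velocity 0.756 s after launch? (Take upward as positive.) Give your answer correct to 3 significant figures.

5.37 m/s

Initial vertical component: v_y0 = 16.5 sin 51.6° = 12.93 m/s.
v_y(t) = v_y0 − g t = 12.93 − 10 × 0.756 = 5.37 m/s.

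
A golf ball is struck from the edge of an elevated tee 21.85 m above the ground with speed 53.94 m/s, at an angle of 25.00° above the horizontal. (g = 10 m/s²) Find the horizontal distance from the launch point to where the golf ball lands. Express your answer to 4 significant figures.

262.6 m

Components: v_x = 53.94 cos 25.00° = 48.886 m/s, v_y = 53.94 sin 25.00° = 22.796 m/s.
Vertical: 0 = 21.85 + 22.796 t − ½(10) t² ⇒ 5.000 t² − 22.796 t − 21.85 = 0.
t = [22.796 + √(519.66 + 437.00)] / 10.00 = 5.3726 s.
Horizontal: R = v_x · t = 48.886 × 5.3726 = 262.6 m.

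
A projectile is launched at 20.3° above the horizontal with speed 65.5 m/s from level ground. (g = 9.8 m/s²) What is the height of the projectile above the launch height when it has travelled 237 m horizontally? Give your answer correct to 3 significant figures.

14.7 m

v_x = 65.5 cos 20.3° = 61.43 m/s, v_y0 = 65.5 sin 20.3° = 22.72 m/s.
Time to reach x = 237 m: t = x / v_x = 237 / 61.43 = 3.858 s.
y = v_y0 t − ½ g t² = 22.72×3.858 − 4.900×3.858² = 14.7 m.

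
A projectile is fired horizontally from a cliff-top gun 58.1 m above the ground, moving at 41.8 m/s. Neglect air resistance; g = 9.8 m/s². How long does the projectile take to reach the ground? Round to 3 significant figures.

3.44 s

The horizontal speed doesn't affect the fall. With v_y0 = 0, h = ½ g t².
t = √(2 × 58.1 / 9.8) = √11.86 = 3.44 s.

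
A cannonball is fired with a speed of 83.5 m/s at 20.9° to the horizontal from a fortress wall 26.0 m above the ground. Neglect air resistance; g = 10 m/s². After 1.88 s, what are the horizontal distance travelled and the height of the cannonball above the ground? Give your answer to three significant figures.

v_x = 83.5 cos 20.9° = 78.01 m/s; v_y0 = 83.5 sin 20.9° = 29.79 m/s.
x = v_x t = 78.01 × 1.88 = 147 m.
y = 26.0 + v_y0 t − ½ g t² = 64.3 m.

x = 147 m, y = 64.3 m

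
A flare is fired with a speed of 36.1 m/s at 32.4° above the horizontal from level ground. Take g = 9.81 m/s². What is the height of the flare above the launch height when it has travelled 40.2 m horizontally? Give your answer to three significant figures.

17.0 m

v_x = 36.1 cos 32.4° = 30.48 m/s, v_y0 = 36.1 sin 32.4° = 19.34 m/s.
Time to reach x = 40.2 m: t = x / v_x = 40.2 / 30.48 = 1.319 s.
y = v_y0 t − ½ g t² = 19.34×1.319 − 4.905×1.319² = 17.0 m.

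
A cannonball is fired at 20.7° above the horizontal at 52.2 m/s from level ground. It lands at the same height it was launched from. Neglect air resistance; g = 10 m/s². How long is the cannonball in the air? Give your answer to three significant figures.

3.69 s

Vertical component: v_y = 52.2 sin 20.7° = 18.45 m/s.
For a projectile landing at launch height, time of flight is t = 2 v_y / g = 2 × 18.45 / 10 = 3.69 s.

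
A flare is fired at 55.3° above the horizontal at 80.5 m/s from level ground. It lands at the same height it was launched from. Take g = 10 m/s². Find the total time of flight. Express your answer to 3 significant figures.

13.2 s

Vertical component: v_y = 80.5 sin 55.3° = 66.18 m/s.
For a projectile landing at launch height, time of flight is t = 2 v_y / g = 2 × 66.18 / 10 = 13.2 s.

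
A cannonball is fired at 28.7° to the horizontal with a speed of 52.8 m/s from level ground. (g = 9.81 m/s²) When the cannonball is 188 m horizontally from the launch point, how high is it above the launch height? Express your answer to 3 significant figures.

22.1 m

v_x = 52.8 cos 28.7° = 46.31 m/s, v_y0 = 52.8 sin 28.7° = 25.36 m/s.
Time to reach x = 188 m: t = x / v_x = 188 / 46.31 = 4.060 s.
y = v_y0 t − ½ g t² = 25.36×4.060 − 4.905×4.060² = 22.1 m.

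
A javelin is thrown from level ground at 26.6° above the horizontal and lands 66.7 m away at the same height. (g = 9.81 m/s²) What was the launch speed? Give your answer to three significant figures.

28.6 m/s

On level ground, R = v₀² sin(2θ) / g, so v₀ = √(R g / sin 2θ).
sin(2 × 26.6°) = 0.8007.
v₀ = √(66.7 × 9.81 / 0.8007) = √817.2 = 28.6 m/s.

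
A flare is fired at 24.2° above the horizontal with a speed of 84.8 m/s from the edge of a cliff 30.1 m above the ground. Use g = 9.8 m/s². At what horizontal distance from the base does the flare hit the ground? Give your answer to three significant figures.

609 m

Components: v_x = 84.8 cos 24.2° = 77.35 m/s, v_y = 84.8 sin 24.2° = 34.76 m/s.
Vertical: 0 = 30.1 + 34.76 t − ½(9.8) t² ⇒ 4.900 t² − 34.76 t − 30.1 = 0.
t = [34.76 + √(1208 + 590.0)] / 9.800 = 7.874 s.
Horizontal: R = v_x · t = 77.35 × 7.874 = 609 m.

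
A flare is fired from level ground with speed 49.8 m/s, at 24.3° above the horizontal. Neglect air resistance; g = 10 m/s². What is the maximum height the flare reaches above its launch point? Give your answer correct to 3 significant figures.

21.0 m

Vertical component of launch velocity: v_y = 49.8 sin 24.3° = 20.49 m/s.
At the highest point the vertical velocity is zero, so v_y² = 2 g h_max.
h_max = (20.49)² / (2 × 10) = 419.8 / 20.00 = 21.0 m.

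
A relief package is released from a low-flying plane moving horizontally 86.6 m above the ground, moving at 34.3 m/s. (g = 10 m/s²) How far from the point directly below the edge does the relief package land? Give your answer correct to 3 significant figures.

Initial vertical velocity is zero, so the fall time comes from h = ½ g t²: t = √(2 × 86.6 / 10) = 4.162 s.
Horizontal motion is uniform at 34.3 m/s, so x = 34.3 × 4.162 = 143 m.

143 m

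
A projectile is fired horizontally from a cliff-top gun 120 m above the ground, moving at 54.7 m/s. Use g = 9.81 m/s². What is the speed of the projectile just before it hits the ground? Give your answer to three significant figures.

Fall time: t = √(2 × 120 / 9.81) = 4.946 s.
At impact: v_x = 54.7 m/s (unchanged), v_y = g t = 9.81 × 4.946 = 48.52 m/s.
Speed = √(v_x² + v_y²) = √(2992 + 2354) = 73.1 m/s.

73.1 m/s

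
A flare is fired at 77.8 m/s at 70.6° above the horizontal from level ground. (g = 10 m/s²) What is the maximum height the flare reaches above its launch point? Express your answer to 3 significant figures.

Vertical component of launch velocity: v_y = 77.8 sin 70.6° = 73.38 m/s.
At the highest point the vertical velocity is zero, so v_y² = 2 g h_max.
h_max = (73.38)² / (2 × 10) = 5385 / 20.00 = 269 m.

269 m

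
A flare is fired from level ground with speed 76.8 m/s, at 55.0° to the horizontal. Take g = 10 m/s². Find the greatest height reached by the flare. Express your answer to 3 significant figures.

Vertical component of launch velocity: v_y = 76.8 sin 55.0° = 62.91 m/s.
At the highest point the vertical velocity is zero, so v_y² = 2 g h_max.
h_max = (62.91)² / (2 × 10) = 3958 / 20.00 = 198 m.

198 m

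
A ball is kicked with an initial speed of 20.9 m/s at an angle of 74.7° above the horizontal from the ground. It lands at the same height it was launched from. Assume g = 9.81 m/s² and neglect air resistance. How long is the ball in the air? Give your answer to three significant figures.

Vertical component: v_y = 20.9 sin 74.7° = 20.16 m/s.
For a projectile landing at launch height, time of flight is t = 2 v_y / g = 2 × 20.16 / 9.81 = 4.11 s.

4.11 s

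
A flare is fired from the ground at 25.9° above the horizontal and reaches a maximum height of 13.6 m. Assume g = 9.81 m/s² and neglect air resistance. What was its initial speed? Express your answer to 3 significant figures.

37.4 m/s

At maximum height v_y = 0, so (v₀ sin θ)² = 2 g H.
v₀ sin 25.9° = √(2 × 9.81 × 13.6) = 16.33 m/s.
v₀ = 16.33 / sin 25.9° = 16.33 / 0.4368 = 37.4 m/s.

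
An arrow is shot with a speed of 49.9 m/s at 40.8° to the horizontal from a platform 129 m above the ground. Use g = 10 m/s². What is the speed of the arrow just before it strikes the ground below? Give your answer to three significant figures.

71.2 m/s

v_x = 49.9 cos 40.8° = 37.77 m/s is unchanged throughout.
For the vertical component, v_y² = v_y0² + 2 g h = (32.61)² + 2×10×129 = 3643, so |v_y| = 60.36 m/s.
Impact speed = √(v_x² + v_y²) = √(1427 + 3643) = 71.2 m/s.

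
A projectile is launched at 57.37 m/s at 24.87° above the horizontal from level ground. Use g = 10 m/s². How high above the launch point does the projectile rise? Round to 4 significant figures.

29.11 m

Vertical component of launch velocity: v_y = 57.37 sin 24.87° = 24.128 m/s.
At the highest point the vertical velocity is zero, so v_y² = 2 g h_max.
h_max = (24.128)² / (2 × 10) = 582.16 / 20.00 = 29.11 m.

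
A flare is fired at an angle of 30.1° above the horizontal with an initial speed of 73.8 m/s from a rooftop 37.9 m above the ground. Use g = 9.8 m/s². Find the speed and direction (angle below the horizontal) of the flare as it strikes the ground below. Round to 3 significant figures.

78.7 m/s at 35.7° below the horizontal

v_x = 73.8 cos 30.1° = 63.85 m/s (constant).
|v_y| at impact = √((37.01)² + 2×9.8×37.9) = 45.96 m/s.
Speed = √(63.85² + 45.96²) = 78.7 m/s; angle = arctan(45.96/63.85) = 35.7° below horizontal.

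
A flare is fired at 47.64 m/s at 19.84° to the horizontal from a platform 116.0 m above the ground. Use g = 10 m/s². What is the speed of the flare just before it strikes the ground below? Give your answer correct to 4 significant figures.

v_x = 47.64 cos 19.84° = 44.812 m/s is unchanged throughout.
For the vertical component, v_y² = v_y0² + 2 g h = (16.169)² + 2×10×116.0 = 2581.4, so |v_y| = 50.807 m/s.
Impact speed = √(v_x² + v_y²) = √(2008.1 + 2581.4) = 67.75 m/s.

67.75 m/s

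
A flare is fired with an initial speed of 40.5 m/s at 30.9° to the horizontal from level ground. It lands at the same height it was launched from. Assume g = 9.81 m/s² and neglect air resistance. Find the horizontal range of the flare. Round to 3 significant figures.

147 m

Components: v_x = 40.5 cos 30.9° = 34.75 m/s, v_y = 40.5 sin 30.9° = 20.80 m/s.
Time of flight (same landing height): t = 2 v_y / g = 2 × 20.80 / 9.81 = 4.241 s.
Range: R = v_x · t = 34.75 × 4.241 = 147 m.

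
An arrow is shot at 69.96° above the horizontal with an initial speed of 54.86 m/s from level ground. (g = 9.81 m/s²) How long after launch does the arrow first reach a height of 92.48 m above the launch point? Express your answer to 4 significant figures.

v_y0 = 54.86 sin 69.96° = 51.538 m/s.
Set y = v_y0 t − ½ g t² = 92.48: 4.905 t² − 51.538 t + 92.48 = 0.
t = [51.538 ± √(2656.2 − 1814.5)] / 9.81 = (51.538 ± 29.012) / 9.81, giving t = 2.296 s or t = 8.211 s.
The arrow is on the way up at the first time, so t = 2.296 s.

2.296 s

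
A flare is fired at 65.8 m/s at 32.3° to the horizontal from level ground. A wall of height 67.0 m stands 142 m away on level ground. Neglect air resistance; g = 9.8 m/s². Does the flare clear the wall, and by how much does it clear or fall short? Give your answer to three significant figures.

v_x = 65.8 cos 32.3° = 55.62 m/s; v_y0 = 65.8 sin 32.3° = 35.16 m/s.
Time to reach the wall: t = 142 / 55.62 = 2.553 s.
Height at that point: y = 35.16×2.553 − 4.900×2.553² = 57.83 m.
That is 67.0 − 57.83 = 9.17 m below the top of the wall, so the flare does not clear it.

No — it falls 9.17 m short of clearing the wall.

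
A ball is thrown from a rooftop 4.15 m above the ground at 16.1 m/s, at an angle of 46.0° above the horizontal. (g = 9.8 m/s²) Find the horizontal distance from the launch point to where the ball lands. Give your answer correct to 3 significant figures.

30.0 m

Components: v_x = 16.1 cos 46.0° = 11.18 m/s, v_y = 16.1 sin 46.0° = 11.58 m/s.
Vertical: 0 = 4.15 + 11.58 t − ½(9.8) t² ⇒ 4.900 t² − 11.58 t − 4.15 = 0.
t = [11.58 + √(134.1 + 81.34)] / 9.800 = 2.679 s.
Horizontal: R = v_x · t = 11.18 × 2.679 = 30.0 m.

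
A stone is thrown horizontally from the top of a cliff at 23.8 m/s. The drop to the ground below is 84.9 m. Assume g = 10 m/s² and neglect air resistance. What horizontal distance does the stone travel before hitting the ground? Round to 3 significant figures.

98.1 m

Initial vertical velocity is zero, so the fall time comes from h = ½ g t²: t = √(2 × 84.9 / 10) = 4.121 s.
Horizontal motion is uniform at 23.8 m/s, so x = 23.8 × 4.121 = 98.1 m.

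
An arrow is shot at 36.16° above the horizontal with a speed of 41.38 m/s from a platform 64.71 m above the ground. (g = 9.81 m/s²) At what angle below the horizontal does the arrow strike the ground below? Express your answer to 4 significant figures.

v_x = 41.38 cos 36.16° = 33.409 m/s.
At impact |v_y| = √(v_y0² + 2 g h) = √(24.416² + 2×9.81×64.71) = 43.194 m/s.
Angle below horizontal = arctan(|v_y| / v_x) = arctan(43.194 / 33.409) = 52.28°.

52.28°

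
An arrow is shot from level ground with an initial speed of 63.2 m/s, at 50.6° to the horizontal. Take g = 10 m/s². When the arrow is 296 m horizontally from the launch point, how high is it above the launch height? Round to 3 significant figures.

v_x = 63.2 cos 50.6° = 40.11 m/s, v_y0 = 63.2 sin 50.6° = 48.84 m/s.
Time to reach x = 296 m: t = x / v_x = 296 / 40.11 = 7.380 s.
y = v_y0 t − ½ g t² = 48.84×7.380 − 5.000×7.380² = 88.1 m.

88.1 m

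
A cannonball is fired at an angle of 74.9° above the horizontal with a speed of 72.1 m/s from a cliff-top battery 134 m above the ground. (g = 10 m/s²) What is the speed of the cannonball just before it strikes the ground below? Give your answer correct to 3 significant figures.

v_x = 72.1 cos 74.9° = 18.78 m/s is unchanged throughout.
For the vertical component, v_y² = v_y0² + 2 g h = (69.61)² + 2×10×134 = 7526, so |v_y| = 86.75 m/s.
Impact speed = √(v_x² + v_y²) = √(352.7 + 7526) = 88.8 m/s.

88.8 m/s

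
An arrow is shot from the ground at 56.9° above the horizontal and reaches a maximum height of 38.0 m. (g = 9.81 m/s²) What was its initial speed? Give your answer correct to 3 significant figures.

32.6 m/s

At maximum height v_y = 0, so (v₀ sin θ)² = 2 g H.
v₀ sin 56.9° = √(2 × 9.81 × 38.0) = 27.30 m/s.
v₀ = 27.30 / sin 56.9° = 27.30 / 0.8377 = 32.6 m/s.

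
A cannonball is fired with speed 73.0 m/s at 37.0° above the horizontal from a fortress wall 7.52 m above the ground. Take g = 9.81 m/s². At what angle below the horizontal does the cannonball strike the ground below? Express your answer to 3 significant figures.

38.0°

v_x = 73.0 cos 37.0° = 58.30 m/s.
At impact |v_y| = √(v_y0² + 2 g h) = √(43.93² + 2×9.81×7.52) = 45.58 m/s.
Angle below horizontal = arctan(|v_y| / v_x) = arctan(45.58 / 58.30) = 38.0°.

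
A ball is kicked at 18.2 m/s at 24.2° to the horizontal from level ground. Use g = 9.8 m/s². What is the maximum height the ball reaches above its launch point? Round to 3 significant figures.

Vertical component of launch velocity: v_y = 18.2 sin 24.2° = 7.461 m/s.
At the highest point the vertical velocity is zero, so v_y² = 2 g h_max.
h_max = (7.461)² / (2 × 9.8) = 55.67 / 19.60 = 2.84 m.

2.84 m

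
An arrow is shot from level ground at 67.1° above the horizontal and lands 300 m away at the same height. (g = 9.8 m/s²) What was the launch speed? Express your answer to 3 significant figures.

64.0 m/s

On level ground, R = v₀² sin(2θ) / g, so v₀ = √(R g / sin 2θ).
sin(2 × 67.1°) = 0.7169.
v₀ = √(300 × 9.8 / 0.7169) = √4101 = 64.0 m/s.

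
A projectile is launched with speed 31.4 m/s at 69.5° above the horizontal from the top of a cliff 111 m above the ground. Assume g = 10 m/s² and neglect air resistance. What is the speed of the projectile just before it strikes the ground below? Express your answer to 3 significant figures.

v_x = 31.4 cos 69.5° = 11.00 m/s is unchanged throughout.
For the vertical component, v_y² = v_y0² + 2 g h = (29.41)² + 2×10×111 = 3085, so |v_y| = 55.54 m/s.
Impact speed = √(v_x² + v_y²) = √(121.0 + 3085) = 56.6 m/s.

56.6 m/s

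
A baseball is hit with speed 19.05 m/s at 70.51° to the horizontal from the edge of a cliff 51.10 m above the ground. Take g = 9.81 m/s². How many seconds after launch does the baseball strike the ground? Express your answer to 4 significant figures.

5.541 s

Vertical component: v_y = 19.05 sin 70.51° = 17.958 m/s.
Taking up as positive with launch at y = 51.10 m, landing at y = 0: 0 = 51.10 + 17.958 t − ½(9.81) t².
Solving 4.905 t² − 17.958 t − 51.10 = 0 gives t = [17.958 + √(17.958² + 4·4.905·51.10)] / 9.810 = 5.541 s.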